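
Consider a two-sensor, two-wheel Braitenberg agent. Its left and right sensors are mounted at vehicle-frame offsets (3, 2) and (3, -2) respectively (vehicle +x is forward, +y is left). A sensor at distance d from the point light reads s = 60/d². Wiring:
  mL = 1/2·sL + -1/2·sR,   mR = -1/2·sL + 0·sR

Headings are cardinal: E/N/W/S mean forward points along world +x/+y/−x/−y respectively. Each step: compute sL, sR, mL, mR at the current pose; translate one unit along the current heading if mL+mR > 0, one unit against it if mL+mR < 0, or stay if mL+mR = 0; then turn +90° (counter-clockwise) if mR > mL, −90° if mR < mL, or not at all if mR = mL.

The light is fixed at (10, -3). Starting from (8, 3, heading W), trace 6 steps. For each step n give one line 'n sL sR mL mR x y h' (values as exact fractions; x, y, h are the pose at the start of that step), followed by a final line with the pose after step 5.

n=0: pose=(8,3,W); sL=60/41, sR=60/89; mL=1440/3649, mR=-30/41; mL+mR=-30/89 → advance -1; mR−mL=-4110/3649 → turn -1·90°
n=1: pose=(9,3,N); sL=2/3, sR=30/41; mL=-4/123, mR=-1/3; mL+mR=-15/41 → advance -1; mR−mL=-37/123 → turn -1·90°
n=2: pose=(9,2,E); sL=60/53, sR=60/13; mL=-1200/689, mR=-30/53; mL+mR=-30/13 → advance -1; mR−mL=810/689 → turn +1·90°
n=3: pose=(8,2,N); sL=3/4, sR=15/16; mL=-3/32, mR=-3/8; mL+mR=-15/32 → advance -1; mR−mL=-9/32 → turn -1·90°
n=4: pose=(8,1,E); sL=60/37, sR=12; mL=-192/37, mR=-30/37; mL+mR=-6 → advance -1; mR−mL=162/37 → turn +1·90°
n=5: pose=(7,1,N); sL=30/37, sR=6/5; mL=-36/185, mR=-15/37; mL+mR=-3/5 → advance -1; mR−mL=-39/185 → turn -1·90°

0 60/41 60/89 1440/3649 -30/41 8 3 W
1 2/3 30/41 -4/123 -1/3 9 3 N
2 60/53 60/13 -1200/689 -30/53 9 2 E
3 3/4 15/16 -3/32 -3/8 8 2 N
4 60/37 12 -192/37 -30/37 8 1 E
5 30/37 6/5 -36/185 -15/37 7 1 N
final 7 0 E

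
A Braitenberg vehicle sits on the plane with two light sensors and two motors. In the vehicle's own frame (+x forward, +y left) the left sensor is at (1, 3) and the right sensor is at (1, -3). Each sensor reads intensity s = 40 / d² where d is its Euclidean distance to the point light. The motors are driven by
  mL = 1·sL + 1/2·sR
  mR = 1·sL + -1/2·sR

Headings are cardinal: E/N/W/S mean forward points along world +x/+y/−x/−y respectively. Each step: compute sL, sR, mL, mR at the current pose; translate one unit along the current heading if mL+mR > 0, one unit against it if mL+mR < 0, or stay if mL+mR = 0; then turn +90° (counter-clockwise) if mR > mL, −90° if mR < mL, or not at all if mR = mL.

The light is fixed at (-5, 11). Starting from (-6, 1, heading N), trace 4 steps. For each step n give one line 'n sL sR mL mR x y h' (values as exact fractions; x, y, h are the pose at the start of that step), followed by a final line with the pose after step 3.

n=0: pose=(-6,1,N); sL=40/97, sR=8/17; mL=1068/1649, mR=292/1649; mL+mR=80/97 → advance +1; mR−mL=-8/17 → turn -1·90°
n=1: pose=(-6,2,E); sL=10/9, sR=5/18; mL=5/4, mR=35/36; mL+mR=20/9 → advance +1; mR−mL=-5/18 → turn -1·90°
n=2: pose=(-5,2,S); sL=40/109, sR=40/109; mL=60/109, mR=20/109; mL+mR=80/109 → advance +1; mR−mL=-40/109 → turn -1·90°
n=3: pose=(-5,1,W); sL=4/17, sR=4/5; mL=54/85, mR=-14/85; mL+mR=8/17 → advance +1; mR−mL=-4/5 → turn -1·90°

0 40/97 8/17 1068/1649 292/1649 -6 1 N
1 10/9 5/18 5/4 35/36 -6 2 E
2 40/109 40/109 60/109 20/109 -5 2 S
3 4/17 4/5 54/85 -14/85 -5 1 W
final -6 1 N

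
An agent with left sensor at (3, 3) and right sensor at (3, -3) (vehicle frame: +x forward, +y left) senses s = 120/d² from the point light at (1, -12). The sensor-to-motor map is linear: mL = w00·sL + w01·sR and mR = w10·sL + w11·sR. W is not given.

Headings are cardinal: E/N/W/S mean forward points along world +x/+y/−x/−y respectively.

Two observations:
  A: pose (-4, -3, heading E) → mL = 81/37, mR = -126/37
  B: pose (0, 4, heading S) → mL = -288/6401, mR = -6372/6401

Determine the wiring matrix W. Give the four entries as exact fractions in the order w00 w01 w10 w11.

-1 1 -1/2 -1

obs A: pose=(-4,-3,E) → sL=30/37, sR=3, mL=81/37, mR=-126/37
obs B: pose=(0,4,S) → sL=120/173, sR=24/37, mL=-288/6401, mR=-6372/6401
sensor matrix S = [[30/37, 3], [120/173, 24/37]]; det S = -368280/236837
solve [mL_A; mL_B] = S·[w00; w01] and [mR_A; mR_B] = S·[w10; w11]:
  w00 = -1, w01 = 1, w10 = -1/2, w11 = -1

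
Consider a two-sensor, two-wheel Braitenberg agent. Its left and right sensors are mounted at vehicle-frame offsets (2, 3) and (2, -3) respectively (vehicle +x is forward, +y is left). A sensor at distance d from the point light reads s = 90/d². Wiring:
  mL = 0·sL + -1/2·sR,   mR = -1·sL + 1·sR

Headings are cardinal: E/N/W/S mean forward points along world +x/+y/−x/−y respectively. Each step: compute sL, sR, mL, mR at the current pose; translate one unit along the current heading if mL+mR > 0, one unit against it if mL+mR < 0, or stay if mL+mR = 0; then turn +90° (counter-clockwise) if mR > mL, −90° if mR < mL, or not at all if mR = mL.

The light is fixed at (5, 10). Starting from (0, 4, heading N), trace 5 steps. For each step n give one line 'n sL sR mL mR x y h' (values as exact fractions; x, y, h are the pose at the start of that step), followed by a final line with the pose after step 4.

0 9/8 9/2 -9/4 27/8 0 4 N
1 90/113 90/53 -45/53 5400/5989 0 5 W
2 45/29 9/13 -9/26 -324/377 -1 5 S
3 90/113 18/13 -9/13 864/1469 -1 6 W
4 9/4 9/10 -9/20 -27/20 0 6 S
final 0 7 W

n=0: pose=(0,4,N); sL=9/8, sR=9/2; mL=-9/4, mR=27/8; mL+mR=9/8 → advance +1; mR−mL=45/8 → turn +1·90°
n=1: pose=(0,5,W); sL=90/113, sR=90/53; mL=-45/53, mR=5400/5989; mL+mR=315/5989 → advance +1; mR−mL=10485/5989 → turn +1·90°
n=2: pose=(-1,5,S); sL=45/29, sR=9/13; mL=-9/26, mR=-324/377; mL+mR=-909/754 → advance -1; mR−mL=-387/754 → turn -1·90°
n=3: pose=(-1,6,W); sL=90/113, sR=18/13; mL=-9/13, mR=864/1469; mL+mR=-153/1469 → advance -1; mR−mL=1881/1469 → turn +1·90°
n=4: pose=(0,6,S); sL=9/4, sR=9/10; mL=-9/20, mR=-27/20; mL+mR=-9/5 → advance -1; mR−mL=-9/10 → turn -1·90°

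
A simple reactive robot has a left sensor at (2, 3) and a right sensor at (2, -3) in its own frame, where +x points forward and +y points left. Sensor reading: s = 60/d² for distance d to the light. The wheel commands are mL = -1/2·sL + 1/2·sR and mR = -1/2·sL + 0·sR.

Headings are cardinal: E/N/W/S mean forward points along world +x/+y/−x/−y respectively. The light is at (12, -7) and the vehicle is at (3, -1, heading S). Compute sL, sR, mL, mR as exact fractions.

15/13 3/8 -81/208 -15/26

left sensor world pos  = (6, -3); dL² = 52
right sensor world pos = (0, -3); dR² = 160
sL = 60/52 = 15/13
sR = 60/160 = 3/8
mL = -1/2·sL + 1/2·sR = -81/208
mR = -1/2·sL + 0·sR = -15/26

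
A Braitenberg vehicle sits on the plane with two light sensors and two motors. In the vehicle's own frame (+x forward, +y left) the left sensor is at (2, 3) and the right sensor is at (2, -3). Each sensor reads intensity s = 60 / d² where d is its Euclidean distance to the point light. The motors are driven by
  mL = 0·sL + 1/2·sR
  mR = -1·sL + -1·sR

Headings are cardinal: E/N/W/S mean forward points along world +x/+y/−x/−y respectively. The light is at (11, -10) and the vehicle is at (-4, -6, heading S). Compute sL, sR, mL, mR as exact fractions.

15/37 15/82 15/164 -1785/3034

left sensor world pos  = (-1, -8); dL² = 148
right sensor world pos = (-7, -8); dR² = 328
sL = 60/148 = 15/37
sR = 60/328 = 15/82
mL = 0·sL + 1/2·sR = 15/164
mR = -1·sL + -1·sR = -1785/3034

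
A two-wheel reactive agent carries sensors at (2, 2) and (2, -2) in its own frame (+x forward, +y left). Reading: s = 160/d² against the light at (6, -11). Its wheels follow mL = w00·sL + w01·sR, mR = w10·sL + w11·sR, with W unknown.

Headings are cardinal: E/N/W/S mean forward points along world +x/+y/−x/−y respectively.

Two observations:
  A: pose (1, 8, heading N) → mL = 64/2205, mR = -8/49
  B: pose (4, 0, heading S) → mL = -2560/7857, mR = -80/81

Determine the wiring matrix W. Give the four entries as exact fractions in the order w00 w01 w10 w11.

obs A: pose=(1,8,N) → sL=16/49, sR=16/45, mL=64/2205, mR=-8/49
obs B: pose=(4,0,S) → sL=160/81, sR=160/97, mL=-2560/7857, mR=-80/81
sensor matrix S = [[16/49, 16/45], [160/81, 160/97]]; det S = -567296/3464937
solve [mL_A; mL_B] = S·[w00; w01] and [mR_A; mR_B] = S·[w10; w11]:
  w00 = -1, w01 = 1, w10 = -1/2, w11 = 0

-1 1 -1/2 0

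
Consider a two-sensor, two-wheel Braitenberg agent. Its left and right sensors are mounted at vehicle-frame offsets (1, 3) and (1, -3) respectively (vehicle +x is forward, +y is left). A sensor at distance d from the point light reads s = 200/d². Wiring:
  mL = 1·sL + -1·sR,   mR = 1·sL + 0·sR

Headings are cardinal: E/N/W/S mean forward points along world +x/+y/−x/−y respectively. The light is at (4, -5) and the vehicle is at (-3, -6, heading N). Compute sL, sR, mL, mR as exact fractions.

2 25/2 -21/2 2

left sensor world pos  = (-6, -5); dL² = 100
right sensor world pos = (0, -5); dR² = 16
sL = 200/100 = 2
sR = 200/16 = 25/2
mL = 1·sL + -1·sR = -21/2
mR = 1·sL + 0·sR = 2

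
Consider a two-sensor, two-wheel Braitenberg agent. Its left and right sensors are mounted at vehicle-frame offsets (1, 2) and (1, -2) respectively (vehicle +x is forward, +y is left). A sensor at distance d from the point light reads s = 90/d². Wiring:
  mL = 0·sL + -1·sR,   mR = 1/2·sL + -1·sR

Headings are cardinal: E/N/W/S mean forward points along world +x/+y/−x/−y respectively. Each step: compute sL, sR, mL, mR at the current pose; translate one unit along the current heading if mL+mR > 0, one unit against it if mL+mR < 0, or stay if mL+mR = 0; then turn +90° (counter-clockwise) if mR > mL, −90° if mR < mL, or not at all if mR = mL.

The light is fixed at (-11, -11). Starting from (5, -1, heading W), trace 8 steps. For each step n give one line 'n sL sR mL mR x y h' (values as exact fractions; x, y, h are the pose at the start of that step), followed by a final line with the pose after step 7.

n=0: pose=(5,-1,W); sL=90/289, sR=10/41; mL=-10/41, mR=-1045/11849; mL+mR=-3935/11849 → advance -1; mR−mL=45/289 → turn +1·90°
n=1: pose=(6,-1,S); sL=45/221, sR=5/17; mL=-5/17, mR=-5/26; mL+mR=-215/442 → advance -1; mR−mL=45/442 → turn +1·90°
n=2: pose=(6,0,E); sL=90/493, sR=2/9; mL=-2/9, mR=-581/4437; mL+mR=-1567/4437 → advance -1; mR−mL=45/493 → turn +1·90°
n=3: pose=(5,0,N); sL=9/34, sR=5/26; mL=-5/26, mR=-53/884; mL+mR=-223/884 → advance -1; mR−mL=9/68 → turn +1·90°
n=4: pose=(5,-1,W); sL=90/289, sR=10/41; mL=-10/41, mR=-1045/11849; mL+mR=-3935/11849 → advance -1; mR−mL=45/289 → turn +1·90°
n=5: pose=(6,-1,S); sL=45/221, sR=5/17; mL=-5/17, mR=-5/26; mL+mR=-215/442 → advance -1; mR−mL=45/442 → turn +1·90°
n=6: pose=(6,0,E); sL=90/493, sR=2/9; mL=-2/9, mR=-581/4437; mL+mR=-1567/4437 → advance -1; mR−mL=45/493 → turn +1·90°
n=7: pose=(5,0,N); sL=9/34, sR=5/26; mL=-5/26, mR=-53/884; mL+mR=-223/884 → advance -1; mR−mL=9/68 → turn +1·90°

0 90/289 10/41 -10/41 -1045/11849 5 -1 W
1 45/221 5/17 -5/17 -5/26 6 -1 S
2 90/493 2/9 -2/9 -581/4437 6 0 E
3 9/34 5/26 -5/26 -53/884 5 0 N
4 90/289 10/41 -10/41 -1045/11849 5 -1 W
5 45/221 5/17 -5/17 -5/26 6 -1 S
6 90/493 2/9 -2/9 -581/4437 6 0 E
7 9/34 5/26 -5/26 -53/884 5 0 N
final 5 -1 W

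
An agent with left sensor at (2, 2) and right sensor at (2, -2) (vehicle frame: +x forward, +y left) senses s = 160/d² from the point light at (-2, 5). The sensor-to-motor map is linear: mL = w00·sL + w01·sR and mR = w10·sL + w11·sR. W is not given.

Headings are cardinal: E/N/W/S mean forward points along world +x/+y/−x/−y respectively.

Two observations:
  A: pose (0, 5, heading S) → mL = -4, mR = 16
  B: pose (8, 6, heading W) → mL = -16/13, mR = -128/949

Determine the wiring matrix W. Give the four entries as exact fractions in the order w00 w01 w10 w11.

-1/2 0 -1/2 1/2

obs A: pose=(0,5,S) → sL=8, sR=40, mL=-4, mR=16
obs B: pose=(8,6,W) → sL=32/13, sR=160/73, mL=-16/13, mR=-128/949
sensor matrix S = [[8, 40], [32/13, 160/73]]; det S = -76800/949
solve [mL_A; mL_B] = S·[w00; w01] and [mR_A; mR_B] = S·[w10; w11]:
  w00 = -1/2, w01 = 0, w10 = -1/2, w11 = 1/2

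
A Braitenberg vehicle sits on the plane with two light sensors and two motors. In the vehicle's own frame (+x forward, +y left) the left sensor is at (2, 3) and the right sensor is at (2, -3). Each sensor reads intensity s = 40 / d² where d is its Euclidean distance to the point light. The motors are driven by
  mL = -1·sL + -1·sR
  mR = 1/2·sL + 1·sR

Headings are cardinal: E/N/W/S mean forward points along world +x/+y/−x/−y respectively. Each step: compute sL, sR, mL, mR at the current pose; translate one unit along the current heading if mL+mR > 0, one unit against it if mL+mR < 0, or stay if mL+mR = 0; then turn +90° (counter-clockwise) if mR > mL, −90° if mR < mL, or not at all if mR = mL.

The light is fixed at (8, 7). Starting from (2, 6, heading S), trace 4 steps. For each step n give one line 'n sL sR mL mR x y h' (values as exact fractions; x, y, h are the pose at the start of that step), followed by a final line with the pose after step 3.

0 20/9 4/9 -8/3 14/9 2 6 S
1 8/5 8/5 -16/5 12/5 2 7 E
2 5/13 2 -31/13 57/26 1 7 N
3 40/97 8/17 -1456/1649 1116/1649 1 6 W
final 2 6 S

n=0: pose=(2,6,S); sL=20/9, sR=4/9; mL=-8/3, mR=14/9; mL+mR=-10/9 → advance -1; mR−mL=38/9 → turn +1·90°
n=1: pose=(2,7,E); sL=8/5, sR=8/5; mL=-16/5, mR=12/5; mL+mR=-4/5 → advance -1; mR−mL=28/5 → turn +1·90°
n=2: pose=(1,7,N); sL=5/13, sR=2; mL=-31/13, mR=57/26; mL+mR=-5/26 → advance -1; mR−mL=119/26 → turn +1·90°
n=3: pose=(1,6,W); sL=40/97, sR=8/17; mL=-1456/1649, mR=1116/1649; mL+mR=-20/97 → advance -1; mR−mL=2572/1649 → turn +1·90°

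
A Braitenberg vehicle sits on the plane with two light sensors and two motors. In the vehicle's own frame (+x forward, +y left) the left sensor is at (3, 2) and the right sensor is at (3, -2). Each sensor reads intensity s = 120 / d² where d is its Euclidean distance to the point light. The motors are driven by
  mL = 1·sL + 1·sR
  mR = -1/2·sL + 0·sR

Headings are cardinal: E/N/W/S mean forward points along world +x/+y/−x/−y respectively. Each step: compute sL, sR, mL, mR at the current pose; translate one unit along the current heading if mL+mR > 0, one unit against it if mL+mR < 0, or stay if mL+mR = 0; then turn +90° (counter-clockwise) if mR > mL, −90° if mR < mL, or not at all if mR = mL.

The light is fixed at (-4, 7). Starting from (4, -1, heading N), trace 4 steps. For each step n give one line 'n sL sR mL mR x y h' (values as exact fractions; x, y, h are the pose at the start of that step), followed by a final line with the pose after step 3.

n=0: pose=(4,-1,N); sL=120/61, sR=24/25; mL=4464/1525, mR=-60/61; mL+mR=2964/1525 → advance +1; mR−mL=-5964/1525 → turn -1·90°
n=1: pose=(4,0,E); sL=60/73, sR=60/101; mL=10440/7373, mR=-30/73; mL+mR=7410/7373 → advance +1; mR−mL=-13470/7373 → turn -1·90°
n=2: pose=(5,0,S); sL=120/221, sR=120/149; mL=44400/32929, mR=-60/221; mL+mR=35460/32929 → advance +1; mR−mL=-53340/32929 → turn -1·90°
n=3: pose=(5,-1,W); sL=15/17, sR=5/3; mL=130/51, mR=-15/34; mL+mR=215/102 → advance +1; mR−mL=-305/102 → turn -1·90°

0 120/61 24/25 4464/1525 -60/61 4 -1 N
1 60/73 60/101 10440/7373 -30/73 4 0 E
2 120/221 120/149 44400/32929 -60/221 5 0 S
3 15/17 5/3 130/51 -15/34 5 -1 W
final 4 -1 N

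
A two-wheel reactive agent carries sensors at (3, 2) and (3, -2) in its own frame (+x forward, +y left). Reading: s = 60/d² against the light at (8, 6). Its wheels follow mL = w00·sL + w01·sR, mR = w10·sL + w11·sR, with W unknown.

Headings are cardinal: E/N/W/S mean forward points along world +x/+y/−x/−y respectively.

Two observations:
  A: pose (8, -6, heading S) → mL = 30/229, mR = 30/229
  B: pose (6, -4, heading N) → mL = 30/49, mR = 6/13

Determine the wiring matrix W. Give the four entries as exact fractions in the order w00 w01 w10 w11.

0 1/2 1/2 0

obs A: pose=(8,-6,S) → sL=60/229, sR=60/229, mL=30/229, mR=30/229
obs B: pose=(6,-4,N) → sL=12/13, sR=60/49, mL=30/49, mR=6/13
sensor matrix S = [[60/229, 60/229], [12/13, 60/49]]; det S = 11520/145873
solve [mL_A; mL_B] = S·[w00; w01] and [mR_A; mR_B] = S·[w10; w11]:
  w00 = 0, w01 = 1/2, w10 = 1/2, w11 = 0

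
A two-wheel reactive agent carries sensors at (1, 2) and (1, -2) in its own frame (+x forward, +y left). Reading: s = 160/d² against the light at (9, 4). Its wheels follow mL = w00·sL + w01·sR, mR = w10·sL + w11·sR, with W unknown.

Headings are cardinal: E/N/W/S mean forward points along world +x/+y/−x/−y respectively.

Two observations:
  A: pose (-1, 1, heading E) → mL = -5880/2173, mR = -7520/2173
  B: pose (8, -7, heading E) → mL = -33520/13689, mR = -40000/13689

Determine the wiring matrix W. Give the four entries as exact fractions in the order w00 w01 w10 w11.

obs A: pose=(-1,1,E) → sL=80/41, sR=80/53, mL=-5880/2173, mR=-7520/2173
obs B: pose=(8,-7,E) → sL=160/81, sR=160/169, mL=-33520/13689, mR=-40000/13689
sensor matrix S = [[80/41, 80/53], [160/81, 160/169]]; det S = -33740800/29746197
solve [mL_A; mL_B] = S·[w00; w01] and [mR_A; mR_B] = S·[w10; w11]:
  w00 = -1, w01 = -1/2, w10 = -1, w11 = -1

-1 -1/2 -1 -1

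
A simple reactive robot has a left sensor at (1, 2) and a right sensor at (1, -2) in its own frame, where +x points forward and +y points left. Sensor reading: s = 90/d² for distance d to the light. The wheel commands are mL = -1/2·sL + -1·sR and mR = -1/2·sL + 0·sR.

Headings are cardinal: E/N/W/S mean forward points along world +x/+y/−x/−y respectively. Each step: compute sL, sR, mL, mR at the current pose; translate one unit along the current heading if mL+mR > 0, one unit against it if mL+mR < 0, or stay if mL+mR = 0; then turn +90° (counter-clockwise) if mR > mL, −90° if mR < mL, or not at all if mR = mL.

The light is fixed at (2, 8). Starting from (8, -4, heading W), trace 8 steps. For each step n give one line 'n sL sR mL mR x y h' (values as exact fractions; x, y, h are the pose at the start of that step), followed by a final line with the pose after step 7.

0 90/221 18/25 -5103/5525 -45/221 8 -4 W
1 9/25 45/97 -3123/4850 -9/50 9 -4 S
2 18/29 90/233 -4707/6757 -9/29 9 -3 E
3 45/58 45/82 -4455/4756 -45/116 8 -3 N
4 90/221 18/25 -5103/5525 -45/221 8 -4 W
5 9/25 45/97 -3123/4850 -9/50 9 -4 S
6 18/29 90/233 -4707/6757 -9/29 9 -3 E
7 45/58 45/82 -4455/4756 -45/116 8 -3 N
final 8 -4 W

n=0: pose=(8,-4,W); sL=90/221, sR=18/25; mL=-5103/5525, mR=-45/221; mL+mR=-6228/5525 → advance -1; mR−mL=18/25 → turn +1·90°
n=1: pose=(9,-4,S); sL=9/25, sR=45/97; mL=-3123/4850, mR=-9/50; mL+mR=-1998/2425 → advance -1; mR−mL=45/97 → turn +1·90°
n=2: pose=(9,-3,E); sL=18/29, sR=90/233; mL=-4707/6757, mR=-9/29; mL+mR=-6804/6757 → advance -1; mR−mL=90/233 → turn +1·90°
n=3: pose=(8,-3,N); sL=45/58, sR=45/82; mL=-4455/4756, mR=-45/116; mL+mR=-1575/1189 → advance -1; mR−mL=45/82 → turn +1·90°
n=4: pose=(8,-4,W); sL=90/221, sR=18/25; mL=-5103/5525, mR=-45/221; mL+mR=-6228/5525 → advance -1; mR−mL=18/25 → turn +1·90°
n=5: pose=(9,-4,S); sL=9/25, sR=45/97; mL=-3123/4850, mR=-9/50; mL+mR=-1998/2425 → advance -1; mR−mL=45/97 → turn +1·90°
n=6: pose=(9,-3,E); sL=18/29, sR=90/233; mL=-4707/6757, mR=-9/29; mL+mR=-6804/6757 → advance -1; mR−mL=90/233 → turn +1·90°
n=7: pose=(8,-3,N); sL=45/58, sR=45/82; mL=-4455/4756, mR=-45/116; mL+mR=-1575/1189 → advance -1; mR−mL=45/82 → turn +1·90°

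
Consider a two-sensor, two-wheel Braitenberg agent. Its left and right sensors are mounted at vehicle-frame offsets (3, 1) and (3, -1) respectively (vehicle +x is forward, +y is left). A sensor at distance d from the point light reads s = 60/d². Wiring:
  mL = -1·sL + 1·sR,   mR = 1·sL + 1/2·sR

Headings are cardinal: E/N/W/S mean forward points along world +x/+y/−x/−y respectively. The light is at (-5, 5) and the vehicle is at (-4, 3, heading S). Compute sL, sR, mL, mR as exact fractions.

60/29 12/5 48/145 474/145

left sensor world pos  = (-3, 0); dL² = 29
right sensor world pos = (-5, 0); dR² = 25
sL = 60/29 = 60/29
sR = 60/25 = 12/5
mL = -1·sL + 1·sR = 48/145
mR = 1·sL + 1/2·sR = 474/145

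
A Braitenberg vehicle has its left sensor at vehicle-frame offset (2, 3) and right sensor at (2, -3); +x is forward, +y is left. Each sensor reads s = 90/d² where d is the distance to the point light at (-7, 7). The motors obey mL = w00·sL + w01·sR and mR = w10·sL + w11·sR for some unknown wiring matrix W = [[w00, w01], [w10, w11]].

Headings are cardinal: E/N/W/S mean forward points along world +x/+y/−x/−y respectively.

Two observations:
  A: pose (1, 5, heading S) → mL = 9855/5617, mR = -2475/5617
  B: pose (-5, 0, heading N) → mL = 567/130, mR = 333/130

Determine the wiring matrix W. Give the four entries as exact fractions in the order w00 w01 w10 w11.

obs A: pose=(1,5,S) → sL=90/137, sR=90/41, mL=9855/5617, mR=-2475/5617
obs B: pose=(-5,0,N) → sL=45/13, sR=9/5, mL=567/130, mR=333/130
sensor matrix S = [[90/137, 90/41], [45/13, 9/5]]; det S = -468504/73021
solve [mL_A; mL_B] = S·[w00; w01] and [mR_A; mR_B] = S·[w10; w11]:
  w00 = 1, w01 = 1/2, w10 = 1, w11 = -1/2

1 1/2 1 -1/2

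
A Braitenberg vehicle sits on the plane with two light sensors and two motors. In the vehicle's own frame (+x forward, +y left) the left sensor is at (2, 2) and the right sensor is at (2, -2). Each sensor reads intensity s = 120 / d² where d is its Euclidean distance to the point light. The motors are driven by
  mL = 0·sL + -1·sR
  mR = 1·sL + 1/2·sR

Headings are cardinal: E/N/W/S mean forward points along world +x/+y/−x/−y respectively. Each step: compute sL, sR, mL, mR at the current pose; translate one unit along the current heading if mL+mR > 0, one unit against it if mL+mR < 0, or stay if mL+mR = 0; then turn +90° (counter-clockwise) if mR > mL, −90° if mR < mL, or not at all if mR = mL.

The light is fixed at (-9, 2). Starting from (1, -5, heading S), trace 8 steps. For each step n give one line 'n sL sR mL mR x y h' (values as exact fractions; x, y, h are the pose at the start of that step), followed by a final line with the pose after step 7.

0 8/15 24/29 -24/29 412/435 1 -5 S
1 2/3 30/61 -30/61 167/183 1 -6 E
2 40/39 24/41 -24/41 2108/1599 2 -6 N
3 20/27 60/53 -60/53 1870/1431 2 -5 W
4 8/15 24/29 -24/29 412/435 1 -5 S
5 2/3 30/61 -30/61 167/183 1 -6 E
6 40/39 24/41 -24/41 2108/1599 2 -6 N
7 20/27 60/53 -60/53 1870/1431 2 -5 W
final 1 -5 S

n=0: pose=(1,-5,S); sL=8/15, sR=24/29; mL=-24/29, mR=412/435; mL+mR=52/435 → advance +1; mR−mL=772/435 → turn +1·90°
n=1: pose=(1,-6,E); sL=2/3, sR=30/61; mL=-30/61, mR=167/183; mL+mR=77/183 → advance +1; mR−mL=257/183 → turn +1·90°
n=2: pose=(2,-6,N); sL=40/39, sR=24/41; mL=-24/41, mR=2108/1599; mL+mR=1172/1599 → advance +1; mR−mL=3044/1599 → turn +1·90°
n=3: pose=(2,-5,W); sL=20/27, sR=60/53; mL=-60/53, mR=1870/1431; mL+mR=250/1431 → advance +1; mR−mL=3490/1431 → turn +1·90°
n=4: pose=(1,-5,S); sL=8/15, sR=24/29; mL=-24/29, mR=412/435; mL+mR=52/435 → advance +1; mR−mL=772/435 → turn +1·90°
n=5: pose=(1,-6,E); sL=2/3, sR=30/61; mL=-30/61, mR=167/183; mL+mR=77/183 → advance +1; mR−mL=257/183 → turn +1·90°
n=6: pose=(2,-6,N); sL=40/39, sR=24/41; mL=-24/41, mR=2108/1599; mL+mR=1172/1599 → advance +1; mR−mL=3044/1599 → turn +1·90°
n=7: pose=(2,-5,W); sL=20/27, sR=60/53; mL=-60/53, mR=1870/1431; mL+mR=250/1431 → advance +1; mR−mL=3490/1431 → turn +1·90°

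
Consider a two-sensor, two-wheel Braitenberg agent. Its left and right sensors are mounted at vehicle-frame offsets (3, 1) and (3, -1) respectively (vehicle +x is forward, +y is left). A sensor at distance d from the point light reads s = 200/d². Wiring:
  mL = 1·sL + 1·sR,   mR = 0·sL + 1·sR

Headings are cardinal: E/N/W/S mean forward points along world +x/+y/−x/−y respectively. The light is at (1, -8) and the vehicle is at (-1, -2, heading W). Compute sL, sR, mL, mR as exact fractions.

left sensor world pos  = (-4, -3); dL² = 50
right sensor world pos = (-4, -1); dR² = 74
sL = 200/50 = 4
sR = 200/74 = 100/37
mL = 1·sL + 1·sR = 248/37
mR = 0·sL + 1·sR = 100/37

4 100/37 248/37 100/37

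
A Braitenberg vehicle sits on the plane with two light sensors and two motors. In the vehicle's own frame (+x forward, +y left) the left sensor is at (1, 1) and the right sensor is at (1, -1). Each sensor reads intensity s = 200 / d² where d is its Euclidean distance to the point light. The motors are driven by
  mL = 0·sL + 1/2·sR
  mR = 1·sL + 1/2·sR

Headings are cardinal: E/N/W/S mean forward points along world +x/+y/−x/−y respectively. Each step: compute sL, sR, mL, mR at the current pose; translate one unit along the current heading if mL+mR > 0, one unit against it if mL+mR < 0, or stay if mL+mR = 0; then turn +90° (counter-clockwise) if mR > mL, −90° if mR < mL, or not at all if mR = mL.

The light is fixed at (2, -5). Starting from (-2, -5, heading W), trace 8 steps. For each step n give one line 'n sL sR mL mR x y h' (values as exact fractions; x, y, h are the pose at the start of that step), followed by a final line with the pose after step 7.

n=0: pose=(-2,-5,W); sL=100/13, sR=100/13; mL=50/13, mR=150/13; mL+mR=200/13 → advance +1; mR−mL=100/13 → turn +1·90°
n=1: pose=(-3,-5,S); sL=200/17, sR=200/37; mL=100/37, mR=9100/629; mL+mR=10800/629 → advance +1; mR−mL=200/17 → turn +1·90°
n=2: pose=(-3,-6,E); sL=25/2, sR=10; mL=5, mR=35/2; mL+mR=45/2 → advance +1; mR−mL=25/2 → turn +1·90°
n=3: pose=(-2,-6,N); sL=8, sR=200/9; mL=100/9, mR=172/9; mL+mR=272/9 → advance +1; mR−mL=8 → turn +1·90°
n=4: pose=(-2,-5,W); sL=100/13, sR=100/13; mL=50/13, mR=150/13; mL+mR=200/13 → advance +1; mR−mL=100/13 → turn +1·90°
n=5: pose=(-3,-5,S); sL=200/17, sR=200/37; mL=100/37, mR=9100/629; mL+mR=10800/629 → advance +1; mR−mL=200/17 → turn +1·90°
n=6: pose=(-3,-6,E); sL=25/2, sR=10; mL=5, mR=35/2; mL+mR=45/2 → advance +1; mR−mL=25/2 → turn +1·90°
n=7: pose=(-2,-6,N); sL=8, sR=200/9; mL=100/9, mR=172/9; mL+mR=272/9 → advance +1; mR−mL=8 → turn +1·90°

0 100/13 100/13 50/13 150/13 -2 -5 W
1 200/17 200/37 100/37 9100/629 -3 -5 S
2 25/2 10 5 35/2 -3 -6 E
3 8 200/9 100/9 172/9 -2 -6 N
4 100/13 100/13 50/13 150/13 -2 -5 W
5 200/17 200/37 100/37 9100/629 -3 -5 S
6 25/2 10 5 35/2 -3 -6 E
7 8 200/9 100/9 172/9 -2 -6 N
final -2 -5 W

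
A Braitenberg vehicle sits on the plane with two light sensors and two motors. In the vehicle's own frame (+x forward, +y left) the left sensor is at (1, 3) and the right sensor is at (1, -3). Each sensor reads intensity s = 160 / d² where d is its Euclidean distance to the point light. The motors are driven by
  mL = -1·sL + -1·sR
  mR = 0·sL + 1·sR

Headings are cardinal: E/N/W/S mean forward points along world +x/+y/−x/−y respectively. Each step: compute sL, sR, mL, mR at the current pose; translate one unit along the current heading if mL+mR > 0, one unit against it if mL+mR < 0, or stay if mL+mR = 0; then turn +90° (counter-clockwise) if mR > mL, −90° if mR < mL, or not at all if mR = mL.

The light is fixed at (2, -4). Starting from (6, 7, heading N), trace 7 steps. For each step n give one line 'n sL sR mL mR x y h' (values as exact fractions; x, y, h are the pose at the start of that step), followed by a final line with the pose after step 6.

0 32/29 160/193 -10816/5597 160/193 6 7 N
1 80/29 80/89 -9440/2581 80/89 6 6 W
2 32/29 32/17 -1472/493 32/17 7 6 S
3 20/29 8/5 -332/145 8/5 7 7 E
4 32/29 160/193 -10816/5597 160/193 6 7 N
5 80/29 80/89 -9440/2581 80/89 6 6 W
6 32/29 32/17 -1472/493 32/17 7 6 S
final 7 7 E

n=0: pose=(6,7,N); sL=32/29, sR=160/193; mL=-10816/5597, mR=160/193; mL+mR=-32/29 → advance -1; mR−mL=15456/5597 → turn +1·90°
n=1: pose=(6,6,W); sL=80/29, sR=80/89; mL=-9440/2581, mR=80/89; mL+mR=-80/29 → advance -1; mR−mL=11760/2581 → turn +1·90°
n=2: pose=(7,6,S); sL=32/29, sR=32/17; mL=-1472/493, mR=32/17; mL+mR=-32/29 → advance -1; mR−mL=2400/493 → turn +1·90°
n=3: pose=(7,7,E); sL=20/29, sR=8/5; mL=-332/145, mR=8/5; mL+mR=-20/29 → advance -1; mR−mL=564/145 → turn +1·90°
n=4: pose=(6,7,N); sL=32/29, sR=160/193; mL=-10816/5597, mR=160/193; mL+mR=-32/29 → advance -1; mR−mL=15456/5597 → turn +1·90°
n=5: pose=(6,6,W); sL=80/29, sR=80/89; mL=-9440/2581, mR=80/89; mL+mR=-80/29 → advance -1; mR−mL=11760/2581 → turn +1·90°
n=6: pose=(7,6,S); sL=32/29, sR=32/17; mL=-1472/493, mR=32/17; mL+mR=-32/29 → advance -1; mR−mL=2400/493 → turn +1·90°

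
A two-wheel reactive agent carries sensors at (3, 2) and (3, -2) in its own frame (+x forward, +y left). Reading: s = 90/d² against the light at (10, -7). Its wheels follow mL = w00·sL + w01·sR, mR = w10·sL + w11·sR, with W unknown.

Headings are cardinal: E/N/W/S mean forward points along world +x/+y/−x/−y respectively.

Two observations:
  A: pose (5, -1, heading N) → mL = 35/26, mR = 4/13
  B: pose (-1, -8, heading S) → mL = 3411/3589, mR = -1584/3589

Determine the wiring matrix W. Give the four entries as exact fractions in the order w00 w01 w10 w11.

1/2 1 -1 1

obs A: pose=(5,-1,N) → sL=9/13, sR=1, mL=35/26, mR=4/13
obs B: pose=(-1,-8,S) → sL=90/97, sR=18/37, mL=3411/3589, mR=-1584/3589
sensor matrix S = [[9/13, 1], [90/97, 18/37]]; det S = -27576/46657
solve [mL_A; mL_B] = S·[w00; w01] and [mR_A; mR_B] = S·[w10; w11]:
  w00 = 1/2, w01 = 1, w10 = -1, w11 = 1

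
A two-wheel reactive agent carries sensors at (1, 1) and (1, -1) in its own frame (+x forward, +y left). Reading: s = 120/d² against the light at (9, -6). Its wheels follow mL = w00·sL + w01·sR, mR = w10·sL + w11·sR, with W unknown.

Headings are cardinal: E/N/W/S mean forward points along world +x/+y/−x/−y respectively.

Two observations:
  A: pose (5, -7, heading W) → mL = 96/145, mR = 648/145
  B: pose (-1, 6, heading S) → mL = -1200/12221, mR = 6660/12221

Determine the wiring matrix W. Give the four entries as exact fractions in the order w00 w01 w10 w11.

-1 1 1/2 1/2

obs A: pose=(5,-7,W) → sL=120/29, sR=24/5, mL=96/145, mR=648/145
obs B: pose=(-1,6,S) → sL=60/101, sR=60/121, mL=-1200/12221, mR=6660/12221
sensor matrix S = [[120/29, 24/5], [60/101, 60/121]]; det S = -283392/354409
solve [mL_A; mL_B] = S·[w00; w01] and [mR_A; mR_B] = S·[w10; w11]:
  w00 = -1, w01 = 1, w10 = 1/2, w11 = 1/2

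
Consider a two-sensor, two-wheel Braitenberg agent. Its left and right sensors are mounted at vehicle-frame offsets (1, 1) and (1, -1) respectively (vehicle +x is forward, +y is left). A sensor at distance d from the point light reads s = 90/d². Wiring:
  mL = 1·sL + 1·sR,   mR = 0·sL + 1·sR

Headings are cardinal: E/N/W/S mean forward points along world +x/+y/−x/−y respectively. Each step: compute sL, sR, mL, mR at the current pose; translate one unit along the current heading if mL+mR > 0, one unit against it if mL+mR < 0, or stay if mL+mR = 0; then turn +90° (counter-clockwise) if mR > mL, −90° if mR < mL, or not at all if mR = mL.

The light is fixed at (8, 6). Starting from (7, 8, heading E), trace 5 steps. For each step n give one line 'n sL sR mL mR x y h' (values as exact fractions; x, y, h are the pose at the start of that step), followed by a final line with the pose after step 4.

n=0: pose=(7,8,E); sL=10, sR=90; mL=100, mR=90; mL+mR=190 → advance +1; mR−mL=-10 → turn -1·90°
n=1: pose=(8,8,S); sL=45, sR=45; mL=90, mR=45; mL+mR=135 → advance +1; mR−mL=-45 → turn -1·90°
n=2: pose=(8,7,W); sL=90, sR=18; mL=108, mR=18; mL+mR=126 → advance +1; mR−mL=-90 → turn -1·90°
n=3: pose=(7,7,N); sL=45/4, sR=45/2; mL=135/4, mR=45/2; mL+mR=225/4 → advance +1; mR−mL=-45/4 → turn -1·90°
n=4: pose=(7,8,E); sL=10, sR=90; mL=100, mR=90; mL+mR=190 → advance +1; mR−mL=-10 → turn -1·90°

0 10 90 100 90 7 8 E
1 45 45 90 45 8 8 S
2 90 18 108 18 8 7 W
3 45/4 45/2 135/4 45/2 7 7 N
4 10 90 100 90 7 8 E
final 8 8 S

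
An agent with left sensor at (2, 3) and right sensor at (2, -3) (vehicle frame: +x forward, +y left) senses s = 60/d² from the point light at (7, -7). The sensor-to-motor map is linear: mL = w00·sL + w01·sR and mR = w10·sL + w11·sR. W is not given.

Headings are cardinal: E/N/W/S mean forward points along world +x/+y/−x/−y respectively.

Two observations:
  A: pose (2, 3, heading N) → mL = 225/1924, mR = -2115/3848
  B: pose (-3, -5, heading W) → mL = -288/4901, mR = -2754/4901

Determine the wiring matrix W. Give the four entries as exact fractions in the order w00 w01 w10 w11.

obs A: pose=(2,3,N) → sL=15/52, sR=15/37, mL=225/1924, mR=-2115/3848
obs B: pose=(-3,-5,W) → sL=12/29, sR=60/169, mL=-288/4901, mR=-2754/4901
sensor matrix S = [[15/52, 15/37], [12/29, 60/169]]; det S = -154035/2357381
solve [mL_A; mL_B] = S·[w00; w01] and [mR_A; mR_B] = S·[w10; w11]:
  w00 = -1, w01 = 1, w10 = -1/2, w11 = -1

-1 1 -1/2 -1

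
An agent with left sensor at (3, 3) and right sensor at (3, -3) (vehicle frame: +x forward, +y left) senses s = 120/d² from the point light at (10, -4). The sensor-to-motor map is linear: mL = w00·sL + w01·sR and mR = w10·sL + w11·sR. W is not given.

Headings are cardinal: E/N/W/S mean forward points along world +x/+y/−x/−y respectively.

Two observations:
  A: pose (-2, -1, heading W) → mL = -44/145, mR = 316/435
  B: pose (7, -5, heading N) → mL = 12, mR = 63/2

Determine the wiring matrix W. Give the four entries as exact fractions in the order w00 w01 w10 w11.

-1 1/2 1/2 1

obs A: pose=(-2,-1,W) → sL=8/15, sR=40/87, mL=-44/145, mR=316/435
obs B: pose=(7,-5,N) → sL=3, sR=30, mL=12, mR=63/2
sensor matrix S = [[8/15, 40/87], [3, 30]]; det S = 424/29
solve [mL_A; mL_B] = S·[w00; w01] and [mR_A; mR_B] = S·[w10; w11]:
  w00 = -1, w01 = 1/2, w10 = 1/2, w11 = 1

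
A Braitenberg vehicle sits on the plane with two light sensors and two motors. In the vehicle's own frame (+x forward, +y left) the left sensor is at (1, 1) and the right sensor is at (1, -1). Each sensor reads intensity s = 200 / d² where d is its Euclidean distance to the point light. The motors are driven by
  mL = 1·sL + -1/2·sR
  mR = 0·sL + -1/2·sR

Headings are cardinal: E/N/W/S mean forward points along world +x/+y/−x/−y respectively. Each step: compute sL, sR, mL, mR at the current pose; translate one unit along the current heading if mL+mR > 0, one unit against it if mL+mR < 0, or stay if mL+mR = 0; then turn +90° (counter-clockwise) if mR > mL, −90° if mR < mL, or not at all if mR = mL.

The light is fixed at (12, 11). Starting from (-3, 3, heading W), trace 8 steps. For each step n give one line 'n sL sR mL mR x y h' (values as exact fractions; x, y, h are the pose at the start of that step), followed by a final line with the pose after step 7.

n=0: pose=(-3,3,W); sL=200/337, sR=40/61; mL=5460/20557, mR=-20/61; mL+mR=-1280/20557 → advance -1; mR−mL=-200/337 → turn -1·90°
n=1: pose=(-2,3,N); sL=100/137, sR=100/109; mL=4050/14933, mR=-50/109; mL+mR=-2800/14933 → advance -1; mR−mL=-100/137 → turn -1·90°
n=2: pose=(-2,2,E); sL=200/233, sR=200/269; mL=30500/62677, mR=-100/269; mL+mR=7200/62677 → advance +1; mR−mL=-200/233 → turn -1·90°
n=3: pose=(-1,2,S); sL=50/61, sR=25/37; mL=2175/4514, mR=-25/74; mL+mR=325/2257 → advance +1; mR−mL=-50/61 → turn -1·90°
n=4: pose=(-1,1,W); sL=200/317, sR=200/277; mL=23700/87809, mR=-100/277; mL+mR=-8000/87809 → advance -1; mR−mL=-200/317 → turn -1·90°
n=5: pose=(0,1,N); sL=4/5, sR=100/101; mL=154/505, mR=-50/101; mL+mR=-96/505 → advance -1; mR−mL=-4/5 → turn -1·90°
n=6: pose=(0,0,E); sL=200/221, sR=40/53; mL=6180/11713, mR=-20/53; mL+mR=1760/11713 → advance +1; mR−mL=-200/221 → turn -1·90°
n=7: pose=(1,0,S); sL=50/61, sR=25/36; mL=2075/4392, mR=-25/72; mL+mR=275/2196 → advance +1; mR−mL=-50/61 → turn -1·90°

0 200/337 40/61 5460/20557 -20/61 -3 3 W
1 100/137 100/109 4050/14933 -50/109 -2 3 N
2 200/233 200/269 30500/62677 -100/269 -2 2 E
3 50/61 25/37 2175/4514 -25/74 -1 2 S
4 200/317 200/277 23700/87809 -100/277 -1 1 W
5 4/5 100/101 154/505 -50/101 0 1 N
6 200/221 40/53 6180/11713 -20/53 0 0 E
7 50/61 25/36 2075/4392 -25/72 1 0 S
final 1 -1 W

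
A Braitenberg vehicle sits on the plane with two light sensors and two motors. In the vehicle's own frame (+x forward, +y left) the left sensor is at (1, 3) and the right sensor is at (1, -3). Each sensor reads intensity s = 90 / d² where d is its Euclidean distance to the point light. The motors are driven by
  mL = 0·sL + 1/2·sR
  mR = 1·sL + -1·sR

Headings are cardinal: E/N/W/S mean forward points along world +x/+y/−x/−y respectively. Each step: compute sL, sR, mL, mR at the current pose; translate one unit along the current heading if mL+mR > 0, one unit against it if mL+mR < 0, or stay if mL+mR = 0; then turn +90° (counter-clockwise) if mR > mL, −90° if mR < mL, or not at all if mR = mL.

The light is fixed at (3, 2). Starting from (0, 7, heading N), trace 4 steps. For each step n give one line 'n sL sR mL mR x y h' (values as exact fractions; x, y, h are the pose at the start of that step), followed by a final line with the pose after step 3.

n=0: pose=(0,7,N); sL=5/4, sR=5/2; mL=5/4, mR=-5/4; mL+mR=0 → advance +0; mR−mL=-5/2 → turn -1·90°
n=1: pose=(0,7,E); sL=45/34, sR=45/4; mL=45/8, mR=-675/68; mL+mR=-585/136 → advance -1; mR−mL=-2115/136 → turn -1·90°
n=2: pose=(-1,7,S); sL=90/17, sR=18/13; mL=9/13, mR=864/221; mL+mR=1017/221 → advance +1; mR−mL=711/221 → turn +1·90°
n=3: pose=(-1,6,E); sL=45/29, sR=9; mL=9/2, mR=-216/29; mL+mR=-171/58 → advance -1; mR−mL=-693/58 → turn -1·90°

0 5/4 5/2 5/4 -5/4 0 7 N
1 45/34 45/4 45/8 -675/68 0 7 E
2 90/17 18/13 9/13 864/221 -1 7 S
3 45/29 9 9/2 -216/29 -1 6 E
final -2 6 S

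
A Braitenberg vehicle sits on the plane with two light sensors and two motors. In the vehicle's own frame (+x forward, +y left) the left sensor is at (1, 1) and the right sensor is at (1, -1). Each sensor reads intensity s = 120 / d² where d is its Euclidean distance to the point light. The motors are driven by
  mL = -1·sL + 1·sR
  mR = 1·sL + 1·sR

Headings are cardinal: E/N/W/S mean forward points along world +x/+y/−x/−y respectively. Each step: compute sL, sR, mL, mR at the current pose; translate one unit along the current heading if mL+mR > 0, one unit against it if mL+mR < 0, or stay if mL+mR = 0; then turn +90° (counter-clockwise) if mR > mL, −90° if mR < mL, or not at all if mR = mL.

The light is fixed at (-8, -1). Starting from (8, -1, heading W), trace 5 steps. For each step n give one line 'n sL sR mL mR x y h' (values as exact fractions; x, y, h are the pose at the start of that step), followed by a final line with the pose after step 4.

0 60/113 60/113 0 120/113 8 -1 W
1 120/257 120/197 7200/50629 54480/50629 7 -1 S
2 15/32 6/13 -3/416 387/416 7 -2 E
3 8/15 120/289 -512/4335 4112/4335 8 -2 N
4 60/113 60/113 0 120/113 8 -1 W
final 7 -1 S

n=0: pose=(8,-1,W); sL=60/113, sR=60/113; mL=0, mR=120/113; mL+mR=120/113 → advance +1; mR−mL=120/113 → turn +1·90°
n=1: pose=(7,-1,S); sL=120/257, sR=120/197; mL=7200/50629, mR=54480/50629; mL+mR=240/197 → advance +1; mR−mL=240/257 → turn +1·90°
n=2: pose=(7,-2,E); sL=15/32, sR=6/13; mL=-3/416, mR=387/416; mL+mR=12/13 → advance +1; mR−mL=15/16 → turn +1·90°
n=3: pose=(8,-2,N); sL=8/15, sR=120/289; mL=-512/4335, mR=4112/4335; mL+mR=240/289 → advance +1; mR−mL=16/15 → turn +1·90°
n=4: pose=(8,-1,W); sL=60/113, sR=60/113; mL=0, mR=120/113; mL+mR=120/113 → advance +1; mR−mL=120/113 → turn +1·90°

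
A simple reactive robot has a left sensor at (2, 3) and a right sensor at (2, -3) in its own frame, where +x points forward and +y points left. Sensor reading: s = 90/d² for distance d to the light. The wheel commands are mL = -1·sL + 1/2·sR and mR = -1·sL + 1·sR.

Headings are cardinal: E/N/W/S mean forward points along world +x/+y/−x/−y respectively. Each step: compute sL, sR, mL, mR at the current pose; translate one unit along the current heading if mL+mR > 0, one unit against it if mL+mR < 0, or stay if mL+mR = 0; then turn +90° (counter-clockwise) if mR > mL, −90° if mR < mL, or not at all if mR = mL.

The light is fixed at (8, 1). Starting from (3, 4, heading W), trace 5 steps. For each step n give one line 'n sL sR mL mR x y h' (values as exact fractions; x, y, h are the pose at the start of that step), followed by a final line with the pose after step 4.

n=0: pose=(3,4,W); sL=90/49, sR=18/17; mL=-1089/833, mR=-648/833; mL+mR=-1737/833 → advance -1; mR−mL=9/17 → turn +1·90°
n=1: pose=(4,4,S); sL=45, sR=9/5; mL=-441/10, mR=-216/5; mL+mR=-873/10 → advance -1; mR−mL=9/10 → turn +1·90°
n=2: pose=(4,5,E); sL=90/53, sR=18; mL=387/53, mR=864/53; mL+mR=1251/53 → advance +1; mR−mL=9 → turn +1·90°
n=3: pose=(5,5,N); sL=5/4, sR=5/2; mL=0, mR=5/4; mL+mR=5/4 → advance +1; mR−mL=5/4 → turn +1·90°
n=4: pose=(5,6,W); sL=90/29, sR=90/89; mL=-6705/2581, mR=-5400/2581; mL+mR=-12105/2581 → advance -1; mR−mL=45/89 → turn +1·90°

0 90/49 18/17 -1089/833 -648/833 3 4 W
1 45 9/5 -441/10 -216/5 4 4 S
2 90/53 18 387/53 864/53 4 5 E
3 5/4 5/2 0 5/4 5 5 N
4 90/29 90/89 -6705/2581 -5400/2581 5 6 W
final 6 6 S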